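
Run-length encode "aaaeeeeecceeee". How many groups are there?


Input: aaaeeeeecceeee
Scanning for consecutive runs:
  Group 1: 'a' x 3 (positions 0-2)
  Group 2: 'e' x 5 (positions 3-7)
  Group 3: 'c' x 2 (positions 8-9)
  Group 4: 'e' x 4 (positions 10-13)
Total groups: 4

4


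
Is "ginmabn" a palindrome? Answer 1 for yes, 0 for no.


Input: ginmabn
Reversed: nbamnig
  Compare pos 0 ('g') with pos 6 ('n'): MISMATCH
  Compare pos 1 ('i') with pos 5 ('b'): MISMATCH
  Compare pos 2 ('n') with pos 4 ('a'): MISMATCH
Result: not a palindrome

0


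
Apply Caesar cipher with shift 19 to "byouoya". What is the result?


Caesar cipher: shift "byouoya" by 19
  'b' (pos 1) + 19 = pos 20 = 'u'
  'y' (pos 24) + 19 = pos 17 = 'r'
  'o' (pos 14) + 19 = pos 7 = 'h'
  'u' (pos 20) + 19 = pos 13 = 'n'
  'o' (pos 14) + 19 = pos 7 = 'h'
  'y' (pos 24) + 19 = pos 17 = 'r'
  'a' (pos 0) + 19 = pos 19 = 't'
Result: urhnhrt

urhnhrt


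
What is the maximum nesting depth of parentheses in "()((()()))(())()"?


Input: "()((()()))(())()"
Tracking depth:
  Position 0 '(': depth becomes 1
  Position 1 ')': depth becomes 0
  Position 2 '(': depth becomes 1
  Position 3 '(': depth becomes 2
  Position 4 '(': depth becomes 3
  Position 5 ')': depth becomes 2
  Position 6 '(': depth becomes 3
  Position 7 ')': depth becomes 2
  Position 8 ')': depth becomes 1
  Position 9 ')': depth becomes 0
  Position 10 '(': depth becomes 1
  Position 11 '(': depth becomes 2
  Position 12 ')': depth becomes 1
  Position 13 ')': depth becomes 0
  Position 14 '(': depth becomes 1
  Position 15 ')': depth becomes 0
Maximum depth reached: 3

3


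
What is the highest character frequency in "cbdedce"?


Input: cbdedce
Character counts:
  'b': 1
  'c': 2
  'd': 2
  'e': 2
Maximum frequency: 2

2


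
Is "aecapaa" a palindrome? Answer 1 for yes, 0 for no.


Input: aecapaa
Reversed: aapacea
  Compare pos 0 ('a') with pos 6 ('a'): match
  Compare pos 1 ('e') with pos 5 ('a'): MISMATCH
  Compare pos 2 ('c') with pos 4 ('p'): MISMATCH
Result: not a palindrome

0


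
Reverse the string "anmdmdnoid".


Input: anmdmdnoid
Reading characters right to left:
  Position 9: 'd'
  Position 8: 'i'
  Position 7: 'o'
  Position 6: 'n'
  Position 5: 'd'
  Position 4: 'm'
  Position 3: 'd'
  Position 2: 'm'
  Position 1: 'n'
  Position 0: 'a'
Reversed: diondmdmna

diondmdmna


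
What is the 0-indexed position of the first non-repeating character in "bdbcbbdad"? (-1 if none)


Input: bdbcbbdad
Character frequencies:
  'a': 1
  'b': 4
  'c': 1
  'd': 3
Scanning left to right for freq == 1:
  Position 0 ('b'): freq=4, skip
  Position 1 ('d'): freq=3, skip
  Position 2 ('b'): freq=4, skip
  Position 3 ('c'): unique! => answer = 3

3


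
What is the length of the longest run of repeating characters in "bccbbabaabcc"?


Input: "bccbbabaabcc"
Scanning for longest run:
  Position 1 ('c'): new char, reset run to 1
  Position 2 ('c'): continues run of 'c', length=2
  Position 3 ('b'): new char, reset run to 1
  Position 4 ('b'): continues run of 'b', length=2
  Position 5 ('a'): new char, reset run to 1
  Position 6 ('b'): new char, reset run to 1
  Position 7 ('a'): new char, reset run to 1
  Position 8 ('a'): continues run of 'a', length=2
  Position 9 ('b'): new char, reset run to 1
  Position 10 ('c'): new char, reset run to 1
  Position 11 ('c'): continues run of 'c', length=2
Longest run: 'c' with length 2

2


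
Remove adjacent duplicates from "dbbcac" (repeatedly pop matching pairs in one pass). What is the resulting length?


Input: dbbcac
Stack-based adjacent duplicate removal:
  Read 'd': push. Stack: d
  Read 'b': push. Stack: db
  Read 'b': matches stack top 'b' => pop. Stack: d
  Read 'c': push. Stack: dc
  Read 'a': push. Stack: dca
  Read 'c': push. Stack: dcac
Final stack: "dcac" (length 4)

4


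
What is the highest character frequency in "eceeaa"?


Input: eceeaa
Character counts:
  'a': 2
  'c': 1
  'e': 3
Maximum frequency: 3

3


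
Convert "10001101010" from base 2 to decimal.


Input: "10001101010" in base 2
Positional expansion:
  Digit '1' (value 1) x 2^10 = 1024
  Digit '0' (value 0) x 2^9 = 0
  Digit '0' (value 0) x 2^8 = 0
  Digit '0' (value 0) x 2^7 = 0
  Digit '1' (value 1) x 2^6 = 64
  Digit '1' (value 1) x 2^5 = 32
  Digit '0' (value 0) x 2^4 = 0
  Digit '1' (value 1) x 2^3 = 8
  Digit '0' (value 0) x 2^2 = 0
  Digit '1' (value 1) x 2^1 = 2
  Digit '0' (value 0) x 2^0 = 0
Sum = 1130

1130


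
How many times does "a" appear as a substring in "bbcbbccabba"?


Searching for "a" in "bbcbbccabba"
Scanning each position:
  Position 0: "b" => no
  Position 1: "b" => no
  Position 2: "c" => no
  Position 3: "b" => no
  Position 4: "b" => no
  Position 5: "c" => no
  Position 6: "c" => no
  Position 7: "a" => MATCH
  Position 8: "b" => no
  Position 9: "b" => no
  Position 10: "a" => MATCH
Total occurrences: 2

2


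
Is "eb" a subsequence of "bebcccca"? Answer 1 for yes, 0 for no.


Check if "eb" is a subsequence of "bebcccca"
Greedy scan:
  Position 0 ('b'): no match needed
  Position 1 ('e'): matches sub[0] = 'e'
  Position 2 ('b'): matches sub[1] = 'b'
  Position 3 ('c'): no match needed
  Position 4 ('c'): no match needed
  Position 5 ('c'): no match needed
  Position 6 ('c'): no match needed
  Position 7 ('a'): no match needed
All 2 characters matched => is a subsequence

1


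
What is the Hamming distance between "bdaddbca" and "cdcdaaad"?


Comparing "bdaddbca" and "cdcdaaad" position by position:
  Position 0: 'b' vs 'c' => differ
  Position 1: 'd' vs 'd' => same
  Position 2: 'a' vs 'c' => differ
  Position 3: 'd' vs 'd' => same
  Position 4: 'd' vs 'a' => differ
  Position 5: 'b' vs 'a' => differ
  Position 6: 'c' vs 'a' => differ
  Position 7: 'a' vs 'd' => differ
Total differences (Hamming distance): 6

6


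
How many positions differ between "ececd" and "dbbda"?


Comparing "ececd" and "dbbda" position by position:
  Position 0: 'e' vs 'd' => DIFFER
  Position 1: 'c' vs 'b' => DIFFER
  Position 2: 'e' vs 'b' => DIFFER
  Position 3: 'c' vs 'd' => DIFFER
  Position 4: 'd' vs 'a' => DIFFER
Positions that differ: 5

5


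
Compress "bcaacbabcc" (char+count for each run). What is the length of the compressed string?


Input: bcaacbabcc
Runs:
  'b' x 1 => "b1"
  'c' x 1 => "c1"
  'a' x 2 => "a2"
  'c' x 1 => "c1"
  'b' x 1 => "b1"
  'a' x 1 => "a1"
  'b' x 1 => "b1"
  'c' x 2 => "c2"
Compressed: "b1c1a2c1b1a1b1c2"
Compressed length: 16

16


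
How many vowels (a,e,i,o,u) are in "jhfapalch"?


Input: jhfapalch
Checking each character:
  'j' at position 0: consonant
  'h' at position 1: consonant
  'f' at position 2: consonant
  'a' at position 3: vowel (running total: 1)
  'p' at position 4: consonant
  'a' at position 5: vowel (running total: 2)
  'l' at position 6: consonant
  'c' at position 7: consonant
  'h' at position 8: consonant
Total vowels: 2

2


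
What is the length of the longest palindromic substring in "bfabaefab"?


Input: "bfabaefab"
Checking substrings for palindromes:
  [2:5] "aba" (len 3) => palindrome
Longest palindromic substring: "aba" with length 3

3


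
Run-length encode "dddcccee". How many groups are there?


Input: dddcccee
Scanning for consecutive runs:
  Group 1: 'd' x 3 (positions 0-2)
  Group 2: 'c' x 3 (positions 3-5)
  Group 3: 'e' x 2 (positions 6-7)
Total groups: 3

3


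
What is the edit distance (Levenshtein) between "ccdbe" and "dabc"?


Computing edit distance: "ccdbe" -> "dabc"
DP table:
           d    a    b    c
      0    1    2    3    4
  c   1    1    2    3    3
  c   2    2    2    3    3
  d   3    2    3    3    4
  b   4    3    3    3    4
  e   5    4    4    4    4
Edit distance = dp[5][4] = 4

4


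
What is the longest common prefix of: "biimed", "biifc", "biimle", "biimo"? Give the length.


Words: biimed, biifc, biimle, biimo
  Position 0: all 'b' => match
  Position 1: all 'i' => match
  Position 2: all 'i' => match
  Position 3: ('m', 'f', 'm', 'm') => mismatch, stop
LCP = "bii" (length 3)

3


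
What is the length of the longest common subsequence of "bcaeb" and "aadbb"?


LCS of "bcaeb" and "aadbb"
DP table:
           a    a    d    b    b
      0    0    0    0    0    0
  b   0    0    0    0    1    1
  c   0    0    0    0    1    1
  a   0    1    1    1    1    1
  e   0    1    1    1    1    1
  b   0    1    1    1    2    2
LCS length = dp[5][5] = 2

2


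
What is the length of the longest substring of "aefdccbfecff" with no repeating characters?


Input: "aefdccbfecff"
Sliding window (track last position of each char):
  Position 0 ('a'): window [0,0] length 1 -- new best
  Position 1 ('e'): window [0,1] length 2 -- new best
  Position 2 ('f'): window [0,2] length 3 -- new best
  Position 3 ('d'): window [0,3] length 4 -- new best
  Position 4 ('c'): window [0,4] length 5 -- new best
  Position 5 ('c'): repeat (last at 4), move window start to 5
  Position 5 ('c'): window [5,5] length 1
  Position 6 ('b'): window [5,6] length 2
  Position 7 ('f'): window [5,7] length 3
  Position 8 ('e'): window [5,8] length 4
  Position 9 ('c'): repeat (last at 5), move window start to 6
  Position 9 ('c'): window [6,9] length 4
  Position 10 ('f'): repeat (last at 7), move window start to 8
  Position 10 ('f'): window [8,10] length 3
  Position 11 ('f'): repeat (last at 10), move window start to 11
  Position 11 ('f'): window [11,11] length 1
Longest substring with no repeats: "aefdc" with length 5

5


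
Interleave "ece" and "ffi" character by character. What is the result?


Interleaving "ece" and "ffi":
  Position 0: 'e' from first, 'f' from second => "ef"
  Position 1: 'c' from first, 'f' from second => "cf"
  Position 2: 'e' from first, 'i' from second => "ei"
Result: efcfei

efcfei


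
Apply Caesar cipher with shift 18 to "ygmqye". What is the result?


Caesar cipher: shift "ygmqye" by 18
  'y' (pos 24) + 18 = pos 16 = 'q'
  'g' (pos 6) + 18 = pos 24 = 'y'
  'm' (pos 12) + 18 = pos 4 = 'e'
  'q' (pos 16) + 18 = pos 8 = 'i'
  'y' (pos 24) + 18 = pos 16 = 'q'
  'e' (pos 4) + 18 = pos 22 = 'w'
Result: qyeiqw

qyeiqw


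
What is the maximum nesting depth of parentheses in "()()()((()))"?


Input: "()()()((()))"
Tracking depth:
  Position 0 '(': depth becomes 1
  Position 1 ')': depth becomes 0
  Position 2 '(': depth becomes 1
  Position 3 ')': depth becomes 0
  Position 4 '(': depth becomes 1
  Position 5 ')': depth becomes 0
  Position 6 '(': depth becomes 1
  Position 7 '(': depth becomes 2
  Position 8 '(': depth becomes 3
  Position 9 ')': depth becomes 2
  Position 10 ')': depth becomes 1
  Position 11 ')': depth becomes 0
Maximum depth reached: 3

3


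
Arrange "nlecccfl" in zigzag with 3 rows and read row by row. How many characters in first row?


Zigzag "nlecccfl" into 3 rows:
Placing characters:
  'n' => row 0
  'l' => row 1
  'e' => row 2
  'c' => row 1
  'c' => row 0
  'c' => row 1
  'f' => row 2
  'l' => row 1
Rows:
  Row 0: "nc"
  Row 1: "lccl"
  Row 2: "ef"
First row length: 2

2


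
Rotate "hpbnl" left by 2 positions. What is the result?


Input: "hpbnl", rotate left by 2
First 2 characters: "hp"
Remaining characters: "bnl"
Concatenate remaining + first: "bnl" + "hp" = "bnlhp"

bnlhp


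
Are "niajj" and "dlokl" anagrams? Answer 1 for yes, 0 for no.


Strings: "niajj", "dlokl"
Sorted first:  aijjn
Sorted second: dkllo
Differ at position 0: 'a' vs 'd' => not anagrams

0


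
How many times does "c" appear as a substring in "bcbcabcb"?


Searching for "c" in "bcbcabcb"
Scanning each position:
  Position 0: "b" => no
  Position 1: "c" => MATCH
  Position 2: "b" => no
  Position 3: "c" => MATCH
  Position 4: "a" => no
  Position 5: "b" => no
  Position 6: "c" => MATCH
  Position 7: "b" => no
Total occurrences: 3

3


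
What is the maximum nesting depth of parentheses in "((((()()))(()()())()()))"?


Input: "((((()()))(()()())()()))"
Tracking depth:
  Position 0 '(': depth becomes 1
  Position 1 '(': depth becomes 2
  Position 2 '(': depth becomes 3
  Position 3 '(': depth becomes 4
  Position 4 '(': depth becomes 5
  Position 5 ')': depth becomes 4
  Position 6 '(': depth becomes 5
  Position 7 ')': depth becomes 4
  Position 8 ')': depth becomes 3
  Position 9 ')': depth becomes 2
  Position 10 '(': depth becomes 3
  Position 11 '(': depth becomes 4
  Position 12 ')': depth becomes 3
  Position 13 '(': depth becomes 4
  Position 14 ')': depth becomes 3
  Position 15 '(': depth becomes 4
  Position 16 ')': depth becomes 3
  Position 17 ')': depth becomes 2
  Position 18 '(': depth becomes 3
  Position 19 ')': depth becomes 2
  Position 20 '(': depth becomes 3
  Position 21 ')': depth becomes 2
  Position 22 ')': depth becomes 1
  Position 23 ')': depth becomes 0
Maximum depth reached: 5

5


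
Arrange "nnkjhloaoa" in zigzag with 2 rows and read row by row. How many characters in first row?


Zigzag "nnkjhloaoa" into 2 rows:
Placing characters:
  'n' => row 0
  'n' => row 1
  'k' => row 0
  'j' => row 1
  'h' => row 0
  'l' => row 1
  'o' => row 0
  'a' => row 1
  'o' => row 0
  'a' => row 1
Rows:
  Row 0: "nkhoo"
  Row 1: "njlaa"
First row length: 5

5


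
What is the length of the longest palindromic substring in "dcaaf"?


Input: "dcaaf"
Checking substrings for palindromes:
  [2:4] "aa" (len 2) => palindrome
Longest palindromic substring: "aa" with length 2

2


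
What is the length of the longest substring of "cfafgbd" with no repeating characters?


Input: "cfafgbd"
Sliding window (track last position of each char):
  Position 0 ('c'): window [0,0] length 1 -- new best
  Position 1 ('f'): window [0,1] length 2 -- new best
  Position 2 ('a'): window [0,2] length 3 -- new best
  Position 3 ('f'): repeat (last at 1), move window start to 2
  Position 3 ('f'): window [2,3] length 2
  Position 4 ('g'): window [2,4] length 3
  Position 5 ('b'): window [2,5] length 4 -- new best
  Position 6 ('d'): window [2,6] length 5 -- new best
Longest substring with no repeats: "afgbd" with length 5

5


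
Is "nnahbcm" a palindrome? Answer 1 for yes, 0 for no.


Input: nnahbcm
Reversed: mcbhann
  Compare pos 0 ('n') with pos 6 ('m'): MISMATCH
  Compare pos 1 ('n') with pos 5 ('c'): MISMATCH
  Compare pos 2 ('a') with pos 4 ('b'): MISMATCH
Result: not a palindrome

0


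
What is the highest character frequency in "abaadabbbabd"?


Input: abaadabbbabd
Character counts:
  'a': 5
  'b': 5
  'd': 2
Maximum frequency: 5

5


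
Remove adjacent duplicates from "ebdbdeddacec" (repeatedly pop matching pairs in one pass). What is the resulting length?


Input: ebdbdeddacec
Stack-based adjacent duplicate removal:
  Read 'e': push. Stack: e
  Read 'b': push. Stack: eb
  Read 'd': push. Stack: ebd
  Read 'b': push. Stack: ebdb
  Read 'd': push. Stack: ebdbd
  Read 'e': push. Stack: ebdbde
  Read 'd': push. Stack: ebdbded
  Read 'd': matches stack top 'd' => pop. Stack: ebdbde
  Read 'a': push. Stack: ebdbdea
  Read 'c': push. Stack: ebdbdeac
  Read 'e': push. Stack: ebdbdeace
  Read 'c': push. Stack: ebdbdeacec
Final stack: "ebdbdeacec" (length 10)

10


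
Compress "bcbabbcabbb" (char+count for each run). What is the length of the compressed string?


Input: bcbabbcabbb
Runs:
  'b' x 1 => "b1"
  'c' x 1 => "c1"
  'b' x 1 => "b1"
  'a' x 1 => "a1"
  'b' x 2 => "b2"
  'c' x 1 => "c1"
  'a' x 1 => "a1"
  'b' x 3 => "b3"
Compressed: "b1c1b1a1b2c1a1b3"
Compressed length: 16

16


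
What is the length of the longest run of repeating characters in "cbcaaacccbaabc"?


Input: "cbcaaacccbaabc"
Scanning for longest run:
  Position 1 ('b'): new char, reset run to 1
  Position 2 ('c'): new char, reset run to 1
  Position 3 ('a'): new char, reset run to 1
  Position 4 ('a'): continues run of 'a', length=2
  Position 5 ('a'): continues run of 'a', length=3
  Position 6 ('c'): new char, reset run to 1
  Position 7 ('c'): continues run of 'c', length=2
  Position 8 ('c'): continues run of 'c', length=3
  Position 9 ('b'): new char, reset run to 1
  Position 10 ('a'): new char, reset run to 1
  Position 11 ('a'): continues run of 'a', length=2
  Position 12 ('b'): new char, reset run to 1
  Position 13 ('c'): new char, reset run to 1
Longest run: 'a' with length 3

3


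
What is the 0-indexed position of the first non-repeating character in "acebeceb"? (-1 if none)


Input: acebeceb
Character frequencies:
  'a': 1
  'b': 2
  'c': 2
  'e': 3
Scanning left to right for freq == 1:
  Position 0 ('a'): unique! => answer = 0

0


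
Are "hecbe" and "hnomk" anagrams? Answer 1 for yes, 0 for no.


Strings: "hecbe", "hnomk"
Sorted first:  bceeh
Sorted second: hkmno
Differ at position 0: 'b' vs 'h' => not anagrams

0


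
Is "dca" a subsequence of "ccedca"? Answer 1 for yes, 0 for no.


Check if "dca" is a subsequence of "ccedca"
Greedy scan:
  Position 0 ('c'): no match needed
  Position 1 ('c'): no match needed
  Position 2 ('e'): no match needed
  Position 3 ('d'): matches sub[0] = 'd'
  Position 4 ('c'): matches sub[1] = 'c'
  Position 5 ('a'): matches sub[2] = 'a'
All 3 characters matched => is a subsequence

1


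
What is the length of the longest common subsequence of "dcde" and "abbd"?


LCS of "dcde" and "abbd"
DP table:
           a    b    b    d
      0    0    0    0    0
  d   0    0    0    0    1
  c   0    0    0    0    1
  d   0    0    0    0    1
  e   0    0    0    0    1
LCS length = dp[4][4] = 1

1


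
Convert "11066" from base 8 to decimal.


Input: "11066" in base 8
Positional expansion:
  Digit '1' (value 1) x 8^4 = 4096
  Digit '1' (value 1) x 8^3 = 512
  Digit '0' (value 0) x 8^2 = 0
  Digit '6' (value 6) x 8^1 = 48
  Digit '6' (value 6) x 8^0 = 6
Sum = 4662

4662


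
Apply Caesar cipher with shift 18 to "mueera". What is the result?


Caesar cipher: shift "mueera" by 18
  'm' (pos 12) + 18 = pos 4 = 'e'
  'u' (pos 20) + 18 = pos 12 = 'm'
  'e' (pos 4) + 18 = pos 22 = 'w'
  'e' (pos 4) + 18 = pos 22 = 'w'
  'r' (pos 17) + 18 = pos 9 = 'j'
  'a' (pos 0) + 18 = pos 18 = 's'
Result: emwwjs

emwwjs


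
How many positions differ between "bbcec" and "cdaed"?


Comparing "bbcec" and "cdaed" position by position:
  Position 0: 'b' vs 'c' => DIFFER
  Position 1: 'b' vs 'd' => DIFFER
  Position 2: 'c' vs 'a' => DIFFER
  Position 3: 'e' vs 'e' => same
  Position 4: 'c' vs 'd' => DIFFER
Positions that differ: 4

4


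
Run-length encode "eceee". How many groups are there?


Input: eceee
Scanning for consecutive runs:
  Group 1: 'e' x 1 (positions 0-0)
  Group 2: 'c' x 1 (positions 1-1)
  Group 3: 'e' x 3 (positions 2-4)
Total groups: 3

3


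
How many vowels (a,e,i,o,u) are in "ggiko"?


Input: ggiko
Checking each character:
  'g' at position 0: consonant
  'g' at position 1: consonant
  'i' at position 2: vowel (running total: 1)
  'k' at position 3: consonant
  'o' at position 4: vowel (running total: 2)
Total vowels: 2

2


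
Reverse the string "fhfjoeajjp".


Input: fhfjoeajjp
Reading characters right to left:
  Position 9: 'p'
  Position 8: 'j'
  Position 7: 'j'
  Position 6: 'a'
  Position 5: 'e'
  Position 4: 'o'
  Position 3: 'j'
  Position 2: 'f'
  Position 1: 'h'
  Position 0: 'f'
Reversed: pjjaeojfhf

pjjaeojfhf


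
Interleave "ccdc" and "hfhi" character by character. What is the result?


Interleaving "ccdc" and "hfhi":
  Position 0: 'c' from first, 'h' from second => "ch"
  Position 1: 'c' from first, 'f' from second => "cf"
  Position 2: 'd' from first, 'h' from second => "dh"
  Position 3: 'c' from first, 'i' from second => "ci"
Result: chcfdhci

chcfdhci


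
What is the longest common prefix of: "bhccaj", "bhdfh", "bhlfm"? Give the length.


Words: bhccaj, bhdfh, bhlfm
  Position 0: all 'b' => match
  Position 1: all 'h' => match
  Position 2: ('c', 'd', 'l') => mismatch, stop
LCP = "bh" (length 2)

2


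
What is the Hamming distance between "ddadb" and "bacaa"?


Comparing "ddadb" and "bacaa" position by position:
  Position 0: 'd' vs 'b' => differ
  Position 1: 'd' vs 'a' => differ
  Position 2: 'a' vs 'c' => differ
  Position 3: 'd' vs 'a' => differ
  Position 4: 'b' vs 'a' => differ
Total differences (Hamming distance): 5

5


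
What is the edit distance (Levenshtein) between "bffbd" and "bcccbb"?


Computing edit distance: "bffbd" -> "bcccbb"
DP table:
           b    c    c    c    b    b
      0    1    2    3    4    5    6
  b   1    0    1    2    3    4    5
  f   2    1    1    2    3    4    5
  f   3    2    2    2    3    4    5
  b   4    3    3    3    3    3    4
  d   5    4    4    4    4    4    4
Edit distance = dp[5][6] = 4

4


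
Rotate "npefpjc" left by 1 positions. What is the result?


Input: "npefpjc", rotate left by 1
First 1 characters: "n"
Remaining characters: "pefpjc"
Concatenate remaining + first: "pefpjc" + "n" = "pefpjcn"

pefpjcn


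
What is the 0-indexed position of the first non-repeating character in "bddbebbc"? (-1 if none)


Input: bddbebbc
Character frequencies:
  'b': 4
  'c': 1
  'd': 2
  'e': 1
Scanning left to right for freq == 1:
  Position 0 ('b'): freq=4, skip
  Position 1 ('d'): freq=2, skip
  Position 2 ('d'): freq=2, skip
  Position 3 ('b'): freq=4, skip
  Position 4 ('e'): unique! => answer = 4

4


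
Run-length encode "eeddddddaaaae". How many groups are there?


Input: eeddddddaaaae
Scanning for consecutive runs:
  Group 1: 'e' x 2 (positions 0-1)
  Group 2: 'd' x 6 (positions 2-7)
  Group 3: 'a' x 4 (positions 8-11)
  Group 4: 'e' x 1 (positions 12-12)
Total groups: 4

4


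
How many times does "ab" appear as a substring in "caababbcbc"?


Searching for "ab" in "caababbcbc"
Scanning each position:
  Position 0: "ca" => no
  Position 1: "aa" => no
  Position 2: "ab" => MATCH
  Position 3: "ba" => no
  Position 4: "ab" => MATCH
  Position 5: "bb" => no
  Position 6: "bc" => no
  Position 7: "cb" => no
  Position 8: "bc" => no
Total occurrences: 2

2


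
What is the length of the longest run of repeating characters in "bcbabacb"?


Input: "bcbabacb"
Scanning for longest run:
  Position 1 ('c'): new char, reset run to 1
  Position 2 ('b'): new char, reset run to 1
  Position 3 ('a'): new char, reset run to 1
  Position 4 ('b'): new char, reset run to 1
  Position 5 ('a'): new char, reset run to 1
  Position 6 ('c'): new char, reset run to 1
  Position 7 ('b'): new char, reset run to 1
Longest run: 'b' with length 1

1


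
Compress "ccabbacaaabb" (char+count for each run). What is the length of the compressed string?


Input: ccabbacaaabb
Runs:
  'c' x 2 => "c2"
  'a' x 1 => "a1"
  'b' x 2 => "b2"
  'a' x 1 => "a1"
  'c' x 1 => "c1"
  'a' x 3 => "a3"
  'b' x 2 => "b2"
Compressed: "c2a1b2a1c1a3b2"
Compressed length: 14

14


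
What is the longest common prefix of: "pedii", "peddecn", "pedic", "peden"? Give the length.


Words: pedii, peddecn, pedic, peden
  Position 0: all 'p' => match
  Position 1: all 'e' => match
  Position 2: all 'd' => match
  Position 3: ('i', 'd', 'i', 'e') => mismatch, stop
LCP = "ped" (length 3)

3


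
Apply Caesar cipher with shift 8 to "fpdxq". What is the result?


Caesar cipher: shift "fpdxq" by 8
  'f' (pos 5) + 8 = pos 13 = 'n'
  'p' (pos 15) + 8 = pos 23 = 'x'
  'd' (pos 3) + 8 = pos 11 = 'l'
  'x' (pos 23) + 8 = pos 5 = 'f'
  'q' (pos 16) + 8 = pos 24 = 'y'
Result: nxlfy

nxlfy


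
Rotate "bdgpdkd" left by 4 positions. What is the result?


Input: "bdgpdkd", rotate left by 4
First 4 characters: "bdgp"
Remaining characters: "dkd"
Concatenate remaining + first: "dkd" + "bdgp" = "dkdbdgp"

dkdbdgp


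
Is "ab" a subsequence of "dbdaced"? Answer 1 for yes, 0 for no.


Check if "ab" is a subsequence of "dbdaced"
Greedy scan:
  Position 0 ('d'): no match needed
  Position 1 ('b'): no match needed
  Position 2 ('d'): no match needed
  Position 3 ('a'): matches sub[0] = 'a'
  Position 4 ('c'): no match needed
  Position 5 ('e'): no match needed
  Position 6 ('d'): no match needed
Only matched 1/2 characters => not a subsequence

0


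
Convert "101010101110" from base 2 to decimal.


Input: "101010101110" in base 2
Positional expansion:
  Digit '1' (value 1) x 2^11 = 2048
  Digit '0' (value 0) x 2^10 = 0
  Digit '1' (value 1) x 2^9 = 512
  Digit '0' (value 0) x 2^8 = 0
  Digit '1' (value 1) x 2^7 = 128
  Digit '0' (value 0) x 2^6 = 0
  Digit '1' (value 1) x 2^5 = 32
  Digit '0' (value 0) x 2^4 = 0
  Digit '1' (value 1) x 2^3 = 8
  Digit '1' (value 1) x 2^2 = 4
  Digit '1' (value 1) x 2^1 = 2
  Digit '0' (value 0) x 2^0 = 0
Sum = 2734

2734


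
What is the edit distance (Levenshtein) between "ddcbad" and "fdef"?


Computing edit distance: "ddcbad" -> "fdef"
DP table:
           f    d    e    f
      0    1    2    3    4
  d   1    1    1    2    3
  d   2    2    1    2    3
  c   3    3    2    2    3
  b   4    4    3    3    3
  a   5    5    4    4    4
  d   6    6    5    5    5
Edit distance = dp[6][4] = 5

5


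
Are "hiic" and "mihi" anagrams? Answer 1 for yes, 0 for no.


Strings: "hiic", "mihi"
Sorted first:  chii
Sorted second: hiim
Differ at position 0: 'c' vs 'h' => not anagrams

0


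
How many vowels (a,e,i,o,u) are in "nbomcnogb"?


Input: nbomcnogb
Checking each character:
  'n' at position 0: consonant
  'b' at position 1: consonant
  'o' at position 2: vowel (running total: 1)
  'm' at position 3: consonant
  'c' at position 4: consonant
  'n' at position 5: consonant
  'o' at position 6: vowel (running total: 2)
  'g' at position 7: consonant
  'b' at position 8: consonant
Total vowels: 2

2


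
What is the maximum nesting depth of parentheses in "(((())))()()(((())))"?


Input: "(((())))()()(((())))"
Tracking depth:
  Position 0 '(': depth becomes 1
  Position 1 '(': depth becomes 2
  Position 2 '(': depth becomes 3
  Position 3 '(': depth becomes 4
  Position 4 ')': depth becomes 3
  Position 5 ')': depth becomes 2
  Position 6 ')': depth becomes 1
  Position 7 ')': depth becomes 0
  Position 8 '(': depth becomes 1
  Position 9 ')': depth becomes 0
  Position 10 '(': depth becomes 1
  Position 11 ')': depth becomes 0
  Position 12 '(': depth becomes 1
  Position 13 '(': depth becomes 2
  Position 14 '(': depth becomes 3
  Position 15 '(': depth becomes 4
  Position 16 ')': depth becomes 3
  Position 17 ')': depth becomes 2
  Position 18 ')': depth becomes 1
  Position 19 ')': depth becomes 0
Maximum depth reached: 4

4


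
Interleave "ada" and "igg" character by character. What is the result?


Interleaving "ada" and "igg":
  Position 0: 'a' from first, 'i' from second => "ai"
  Position 1: 'd' from first, 'g' from second => "dg"
  Position 2: 'a' from first, 'g' from second => "ag"
Result: aidgag

aidgag


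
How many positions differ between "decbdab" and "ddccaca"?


Comparing "decbdab" and "ddccaca" position by position:
  Position 0: 'd' vs 'd' => same
  Position 1: 'e' vs 'd' => DIFFER
  Position 2: 'c' vs 'c' => same
  Position 3: 'b' vs 'c' => DIFFER
  Position 4: 'd' vs 'a' => DIFFER
  Position 5: 'a' vs 'c' => DIFFER
  Position 6: 'b' vs 'a' => DIFFER
Positions that differ: 5

5


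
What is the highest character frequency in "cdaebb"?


Input: cdaebb
Character counts:
  'a': 1
  'b': 2
  'c': 1
  'd': 1
  'e': 1
Maximum frequency: 2

2


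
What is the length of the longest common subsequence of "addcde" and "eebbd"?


LCS of "addcde" and "eebbd"
DP table:
           e    e    b    b    d
      0    0    0    0    0    0
  a   0    0    0    0    0    0
  d   0    0    0    0    0    1
  d   0    0    0    0    0    1
  c   0    0    0    0    0    1
  d   0    0    0    0    0    1
  e   0    1    1    1    1    1
LCS length = dp[6][5] = 1

1


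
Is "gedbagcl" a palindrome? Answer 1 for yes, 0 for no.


Input: gedbagcl
Reversed: lcgabdeg
  Compare pos 0 ('g') with pos 7 ('l'): MISMATCH
  Compare pos 1 ('e') with pos 6 ('c'): MISMATCH
  Compare pos 2 ('d') with pos 5 ('g'): MISMATCH
  Compare pos 3 ('b') with pos 4 ('a'): MISMATCH
Result: not a palindrome

0


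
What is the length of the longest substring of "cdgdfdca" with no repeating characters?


Input: "cdgdfdca"
Sliding window (track last position of each char):
  Position 0 ('c'): window [0,0] length 1 -- new best
  Position 1 ('d'): window [0,1] length 2 -- new best
  Position 2 ('g'): window [0,2] length 3 -- new best
  Position 3 ('d'): repeat (last at 1), move window start to 2
  Position 3 ('d'): window [2,3] length 2
  Position 4 ('f'): window [2,4] length 3
  Position 5 ('d'): repeat (last at 3), move window start to 4
  Position 5 ('d'): window [4,5] length 2
  Position 6 ('c'): window [4,6] length 3
  Position 7 ('a'): window [4,7] length 4 -- new best
Longest substring with no repeats: "fdca" with length 4

4


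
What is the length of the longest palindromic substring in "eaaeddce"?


Input: "eaaeddce"
Checking substrings for palindromes:
  [0:4] "eaae" (len 4) => palindrome
  [1:3] "aa" (len 2) => palindrome
  [4:6] "dd" (len 2) => palindrome
Longest palindromic substring: "eaae" with length 4

4


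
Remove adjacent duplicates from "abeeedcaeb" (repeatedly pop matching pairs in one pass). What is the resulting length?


Input: abeeedcaeb
Stack-based adjacent duplicate removal:
  Read 'a': push. Stack: a
  Read 'b': push. Stack: ab
  Read 'e': push. Stack: abe
  Read 'e': matches stack top 'e' => pop. Stack: ab
  Read 'e': push. Stack: abe
  Read 'd': push. Stack: abed
  Read 'c': push. Stack: abedc
  Read 'a': push. Stack: abedca
  Read 'e': push. Stack: abedcae
  Read 'b': push. Stack: abedcaeb
Final stack: "abedcaeb" (length 8)

8


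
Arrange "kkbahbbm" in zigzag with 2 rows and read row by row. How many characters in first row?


Zigzag "kkbahbbm" into 2 rows:
Placing characters:
  'k' => row 0
  'k' => row 1
  'b' => row 0
  'a' => row 1
  'h' => row 0
  'b' => row 1
  'b' => row 0
  'm' => row 1
Rows:
  Row 0: "kbhb"
  Row 1: "kabm"
First row length: 4

4


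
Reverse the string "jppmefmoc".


Input: jppmefmoc
Reading characters right to left:
  Position 8: 'c'
  Position 7: 'o'
  Position 6: 'm'
  Position 5: 'f'
  Position 4: 'e'
  Position 3: 'm'
  Position 2: 'p'
  Position 1: 'p'
  Position 0: 'j'
Reversed: comfemppj

comfemppj


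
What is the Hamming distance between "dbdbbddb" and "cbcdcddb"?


Comparing "dbdbbddb" and "cbcdcddb" position by position:
  Position 0: 'd' vs 'c' => differ
  Position 1: 'b' vs 'b' => same
  Position 2: 'd' vs 'c' => differ
  Position 3: 'b' vs 'd' => differ
  Position 4: 'b' vs 'c' => differ
  Position 5: 'd' vs 'd' => same
  Position 6: 'd' vs 'd' => same
  Position 7: 'b' vs 'b' => same
Total differences (Hamming distance): 4

4


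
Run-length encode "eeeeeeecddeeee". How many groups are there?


Input: eeeeeeecddeeee
Scanning for consecutive runs:
  Group 1: 'e' x 7 (positions 0-6)
  Group 2: 'c' x 1 (positions 7-7)
  Group 3: 'd' x 2 (positions 8-9)
  Group 4: 'e' x 4 (positions 10-13)
Total groups: 4

4


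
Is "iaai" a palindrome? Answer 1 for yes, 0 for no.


Input: iaai
Reversed: iaai
  Compare pos 0 ('i') with pos 3 ('i'): match
  Compare pos 1 ('a') with pos 2 ('a'): match
Result: palindrome

1


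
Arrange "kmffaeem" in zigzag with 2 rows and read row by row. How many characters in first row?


Zigzag "kmffaeem" into 2 rows:
Placing characters:
  'k' => row 0
  'm' => row 1
  'f' => row 0
  'f' => row 1
  'a' => row 0
  'e' => row 1
  'e' => row 0
  'm' => row 1
Rows:
  Row 0: "kfae"
  Row 1: "mfem"
First row length: 4

4


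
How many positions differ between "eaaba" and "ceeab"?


Comparing "eaaba" and "ceeab" position by position:
  Position 0: 'e' vs 'c' => DIFFER
  Position 1: 'a' vs 'e' => DIFFER
  Position 2: 'a' vs 'e' => DIFFER
  Position 3: 'b' vs 'a' => DIFFER
  Position 4: 'a' vs 'b' => DIFFER
Positions that differ: 5

5


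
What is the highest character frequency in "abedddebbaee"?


Input: abedddebbaee
Character counts:
  'a': 2
  'b': 3
  'd': 3
  'e': 4
Maximum frequency: 4

4


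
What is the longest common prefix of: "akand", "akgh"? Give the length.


Words: akand, akgh
  Position 0: all 'a' => match
  Position 1: all 'k' => match
  Position 2: ('a', 'g') => mismatch, stop
LCP = "ak" (length 2)

2


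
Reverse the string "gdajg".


Input: gdajg
Reading characters right to left:
  Position 4: 'g'
  Position 3: 'j'
  Position 2: 'a'
  Position 1: 'd'
  Position 0: 'g'
Reversed: gjadg

gjadg


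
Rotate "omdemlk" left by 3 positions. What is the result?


Input: "omdemlk", rotate left by 3
First 3 characters: "omd"
Remaining characters: "emlk"
Concatenate remaining + first: "emlk" + "omd" = "emlkomd"

emlkomd


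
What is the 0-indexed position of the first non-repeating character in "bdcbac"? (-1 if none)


Input: bdcbac
Character frequencies:
  'a': 1
  'b': 2
  'c': 2
  'd': 1
Scanning left to right for freq == 1:
  Position 0 ('b'): freq=2, skip
  Position 1 ('d'): unique! => answer = 1

1


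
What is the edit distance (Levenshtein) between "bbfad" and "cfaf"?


Computing edit distance: "bbfad" -> "cfaf"
DP table:
           c    f    a    f
      0    1    2    3    4
  b   1    1    2    3    4
  b   2    2    2    3    4
  f   3    3    2    3    3
  a   4    4    3    2    3
  d   5    5    4    3    3
Edit distance = dp[5][4] = 3

3


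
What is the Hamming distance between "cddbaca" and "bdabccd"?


Comparing "cddbaca" and "bdabccd" position by position:
  Position 0: 'c' vs 'b' => differ
  Position 1: 'd' vs 'd' => same
  Position 2: 'd' vs 'a' => differ
  Position 3: 'b' vs 'b' => same
  Position 4: 'a' vs 'c' => differ
  Position 5: 'c' vs 'c' => same
  Position 6: 'a' vs 'd' => differ
Total differences (Hamming distance): 4

4


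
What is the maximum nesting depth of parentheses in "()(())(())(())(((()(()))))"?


Input: "()(())(())(())(((()(()))))"
Tracking depth:
  Position 0 '(': depth becomes 1
  Position 1 ')': depth becomes 0
  Position 2 '(': depth becomes 1
  Position 3 '(': depth becomes 2
  Position 4 ')': depth becomes 1
  Position 5 ')': depth becomes 0
  Position 6 '(': depth becomes 1
  Position 7 '(': depth becomes 2
  Position 8 ')': depth becomes 1
  Position 9 ')': depth becomes 0
  Position 10 '(': depth becomes 1
  Position 11 '(': depth becomes 2
  Position 12 ')': depth becomes 1
  Position 13 ')': depth becomes 0
  Position 14 '(': depth becomes 1
  Position 15 '(': depth becomes 2
  Position 16 '(': depth becomes 3
  Position 17 '(': depth becomes 4
  Position 18 ')': depth becomes 3
  Position 19 '(': depth becomes 4
  Position 20 '(': depth becomes 5
  Position 21 ')': depth becomes 4
  Position 22 ')': depth becomes 3
  Position 23 ')': depth becomes 2
  Position 24 ')': depth becomes 1
  Position 25 ')': depth becomes 0
Maximum depth reached: 5

5


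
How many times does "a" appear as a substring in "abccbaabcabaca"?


Searching for "a" in "abccbaabcabaca"
Scanning each position:
  Position 0: "a" => MATCH
  Position 1: "b" => no
  Position 2: "c" => no
  Position 3: "c" => no
  Position 4: "b" => no
  Position 5: "a" => MATCH
  Position 6: "a" => MATCH
  Position 7: "b" => no
  Position 8: "c" => no
  Position 9: "a" => MATCH
  Position 10: "b" => no
  Position 11: "a" => MATCH
  Position 12: "c" => no
  Position 13: "a" => MATCH
Total occurrences: 6

6


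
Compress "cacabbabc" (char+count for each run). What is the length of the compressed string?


Input: cacabbabc
Runs:
  'c' x 1 => "c1"
  'a' x 1 => "a1"
  'c' x 1 => "c1"
  'a' x 1 => "a1"
  'b' x 2 => "b2"
  'a' x 1 => "a1"
  'b' x 1 => "b1"
  'c' x 1 => "c1"
Compressed: "c1a1c1a1b2a1b1c1"
Compressed length: 16

16


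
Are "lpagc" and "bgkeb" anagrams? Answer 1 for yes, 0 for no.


Strings: "lpagc", "bgkeb"
Sorted first:  acglp
Sorted second: bbegk
Differ at position 0: 'a' vs 'b' => not anagrams

0


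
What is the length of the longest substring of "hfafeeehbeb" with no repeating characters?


Input: "hfafeeehbeb"
Sliding window (track last position of each char):
  Position 0 ('h'): window [0,0] length 1 -- new best
  Position 1 ('f'): window [0,1] length 2 -- new best
  Position 2 ('a'): window [0,2] length 3 -- new best
  Position 3 ('f'): repeat (last at 1), move window start to 2
  Position 3 ('f'): window [2,3] length 2
  Position 4 ('e'): window [2,4] length 3
  Position 5 ('e'): repeat (last at 4), move window start to 5
  Position 5 ('e'): window [5,5] length 1
  Position 6 ('e'): repeat (last at 5), move window start to 6
  Position 6 ('e'): window [6,6] length 1
  Position 7 ('h'): window [6,7] length 2
  Position 8 ('b'): window [6,8] length 3
  Position 9 ('e'): repeat (last at 6), move window start to 7
  Position 9 ('e'): window [7,9] length 3
  Position 10 ('b'): repeat (last at 8), move window start to 9
  Position 10 ('b'): window [9,10] length 2
Longest substring with no repeats: "hfa" with length 3

3


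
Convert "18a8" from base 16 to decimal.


Input: "18a8" in base 16
Positional expansion:
  Digit '1' (value 1) x 16^3 = 4096
  Digit '8' (value 8) x 16^2 = 2048
  Digit 'a' (value 10) x 16^1 = 160
  Digit '8' (value 8) x 16^0 = 8
Sum = 6312

6312


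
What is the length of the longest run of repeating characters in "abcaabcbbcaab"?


Input: "abcaabcbbcaab"
Scanning for longest run:
  Position 1 ('b'): new char, reset run to 1
  Position 2 ('c'): new char, reset run to 1
  Position 3 ('a'): new char, reset run to 1
  Position 4 ('a'): continues run of 'a', length=2
  Position 5 ('b'): new char, reset run to 1
  Position 6 ('c'): new char, reset run to 1
  Position 7 ('b'): new char, reset run to 1
  Position 8 ('b'): continues run of 'b', length=2
  Position 9 ('c'): new char, reset run to 1
  Position 10 ('a'): new char, reset run to 1
  Position 11 ('a'): continues run of 'a', length=2
  Position 12 ('b'): new char, reset run to 1
Longest run: 'a' with length 2

2


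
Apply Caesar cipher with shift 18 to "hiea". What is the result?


Caesar cipher: shift "hiea" by 18
  'h' (pos 7) + 18 = pos 25 = 'z'
  'i' (pos 8) + 18 = pos 0 = 'a'
  'e' (pos 4) + 18 = pos 22 = 'w'
  'a' (pos 0) + 18 = pos 18 = 's'
Result: zaws

zaws


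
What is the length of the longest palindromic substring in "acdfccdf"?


Input: "acdfccdf"
Checking substrings for palindromes:
  [4:6] "cc" (len 2) => palindrome
Longest palindromic substring: "cc" with length 2

2


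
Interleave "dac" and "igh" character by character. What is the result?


Interleaving "dac" and "igh":
  Position 0: 'd' from first, 'i' from second => "di"
  Position 1: 'a' from first, 'g' from second => "ag"
  Position 2: 'c' from first, 'h' from second => "ch"
Result: diagch

diagch


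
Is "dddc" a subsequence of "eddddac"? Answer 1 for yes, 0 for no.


Check if "dddc" is a subsequence of "eddddac"
Greedy scan:
  Position 0 ('e'): no match needed
  Position 1 ('d'): matches sub[0] = 'd'
  Position 2 ('d'): matches sub[1] = 'd'
  Position 3 ('d'): matches sub[2] = 'd'
  Position 4 ('d'): no match needed
  Position 5 ('a'): no match needed
  Position 6 ('c'): matches sub[3] = 'c'
All 4 characters matched => is a subsequence

1


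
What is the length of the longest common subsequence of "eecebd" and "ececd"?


LCS of "eecebd" and "ececd"
DP table:
           e    c    e    c    d
      0    0    0    0    0    0
  e   0    1    1    1    1    1
  e   0    1    1    2    2    2
  c   0    1    2    2    3    3
  e   0    1    2    3    3    3
  b   0    1    2    3    3    3
  d   0    1    2    3    3    4
LCS length = dp[6][5] = 4

4


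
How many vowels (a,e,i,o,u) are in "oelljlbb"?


Input: oelljlbb
Checking each character:
  'o' at position 0: vowel (running total: 1)
  'e' at position 1: vowel (running total: 2)
  'l' at position 2: consonant
  'l' at position 3: consonant
  'j' at position 4: consonant
  'l' at position 5: consonant
  'b' at position 6: consonant
  'b' at position 7: consonant
Total vowels: 2

2


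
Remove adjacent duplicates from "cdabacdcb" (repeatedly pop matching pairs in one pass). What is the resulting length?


Input: cdabacdcb
Stack-based adjacent duplicate removal:
  Read 'c': push. Stack: c
  Read 'd': push. Stack: cd
  Read 'a': push. Stack: cda
  Read 'b': push. Stack: cdab
  Read 'a': push. Stack: cdaba
  Read 'c': push. Stack: cdabac
  Read 'd': push. Stack: cdabacd
  Read 'c': push. Stack: cdabacdc
  Read 'b': push. Stack: cdabacdcb
Final stack: "cdabacdcb" (length 9)

9
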